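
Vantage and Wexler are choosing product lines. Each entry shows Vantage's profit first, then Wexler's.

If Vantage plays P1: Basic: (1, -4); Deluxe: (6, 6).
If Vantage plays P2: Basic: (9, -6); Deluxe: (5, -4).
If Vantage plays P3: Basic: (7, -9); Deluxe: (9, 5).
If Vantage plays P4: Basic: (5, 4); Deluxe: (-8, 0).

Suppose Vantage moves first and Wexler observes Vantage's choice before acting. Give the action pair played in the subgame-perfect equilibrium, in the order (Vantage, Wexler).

(P3, Deluxe)

Work backward from Wexler's decision.
- P1: Wexler compares -4, 6 and picks Deluxe; Vantage would get 6.
- P2: Wexler compares -6, -4 and picks Deluxe; Vantage would get 5.
- P3: Wexler compares -9, 5 and picks Deluxe; Vantage would get 9.
- P4: Wexler compares 4, 0 and picks Basic; Vantage would get 5.
Vantage's induced payoffs are 6, 5, 9, 5, so Vantage commits to P3. Subgame-perfect outcome: (P3, Deluxe) with payoffs (9, 5).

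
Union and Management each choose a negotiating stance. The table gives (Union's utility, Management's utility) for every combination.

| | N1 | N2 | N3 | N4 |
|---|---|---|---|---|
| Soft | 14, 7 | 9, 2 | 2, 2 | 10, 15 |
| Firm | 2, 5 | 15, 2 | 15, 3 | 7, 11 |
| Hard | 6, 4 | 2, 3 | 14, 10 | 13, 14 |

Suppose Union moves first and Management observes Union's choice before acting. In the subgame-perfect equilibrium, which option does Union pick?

Management best-responds to each possible Union move:
- Soft: Management compares 7, 2, 2, 15 and picks N4; Union would get 10.
- Firm: Management compares 5, 2, 3, 11 and picks N4; Union would get 7.
- Hard: Management compares 4, 3, 10, 14 and picks N4; Union would get 13.
Among 10, 7, 13, the best is 13 at Hard. Subgame-perfect outcome: (Hard, N4) with payoffs (13, 14).

Hard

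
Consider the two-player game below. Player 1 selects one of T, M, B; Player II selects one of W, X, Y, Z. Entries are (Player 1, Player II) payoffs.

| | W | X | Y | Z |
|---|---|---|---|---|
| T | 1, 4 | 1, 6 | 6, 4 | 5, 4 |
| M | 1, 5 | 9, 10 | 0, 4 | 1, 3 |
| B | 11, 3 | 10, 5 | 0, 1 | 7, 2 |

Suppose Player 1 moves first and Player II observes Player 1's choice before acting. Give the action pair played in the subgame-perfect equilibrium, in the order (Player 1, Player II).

(B, X)

Backward induction with Player 1 moving first.
- T: Player II compares 4, 6, 4, 4 and picks X; Player 1 would get 1.
- M: Player II compares 5, 10, 4, 3 and picks X; Player 1 would get 9.
- B: Player II compares 3, 5, 1, 2 and picks X; Player 1 would get 10.
Player 1's induced payoffs are 1, 9, 10, so Player 1 commits to B. Subgame-perfect outcome: (B, X) with payoffs (10, 5).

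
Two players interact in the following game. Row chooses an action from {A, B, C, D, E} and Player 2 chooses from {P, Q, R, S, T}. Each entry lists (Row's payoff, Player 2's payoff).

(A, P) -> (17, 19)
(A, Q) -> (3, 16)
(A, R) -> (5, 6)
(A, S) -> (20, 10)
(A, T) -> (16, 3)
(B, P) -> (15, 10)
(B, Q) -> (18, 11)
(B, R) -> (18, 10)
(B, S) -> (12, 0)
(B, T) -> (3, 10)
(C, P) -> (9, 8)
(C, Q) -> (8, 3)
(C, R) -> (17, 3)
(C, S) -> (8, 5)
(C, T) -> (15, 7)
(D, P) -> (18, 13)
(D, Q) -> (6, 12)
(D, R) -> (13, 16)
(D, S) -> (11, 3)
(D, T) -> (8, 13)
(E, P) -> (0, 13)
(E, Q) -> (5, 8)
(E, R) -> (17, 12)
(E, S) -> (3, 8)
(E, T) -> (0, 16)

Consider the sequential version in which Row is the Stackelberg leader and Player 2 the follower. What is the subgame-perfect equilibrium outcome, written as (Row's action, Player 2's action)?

Solve by backward induction (Row leads).
- A: Player 2 compares 19, 16, 6, 10, 3 and picks P; Row would get 17.
- B: Player 2 compares 10, 11, 10, 0, 10 and picks Q; Row would get 18.
- C: Player 2 compares 8, 3, 3, 5, 7 and picks P; Row would get 9.
- D: Player 2 compares 13, 12, 16, 3, 13 and picks R; Row would get 13.
- E: Player 2 compares 13, 8, 12, 8, 16 and picks T; Row would get 0.
Maximizing over 17, 18, 9, 13, 0, Row chooses B. Subgame-perfect outcome: (B, Q) with payoffs (18, 11).

(B, Q)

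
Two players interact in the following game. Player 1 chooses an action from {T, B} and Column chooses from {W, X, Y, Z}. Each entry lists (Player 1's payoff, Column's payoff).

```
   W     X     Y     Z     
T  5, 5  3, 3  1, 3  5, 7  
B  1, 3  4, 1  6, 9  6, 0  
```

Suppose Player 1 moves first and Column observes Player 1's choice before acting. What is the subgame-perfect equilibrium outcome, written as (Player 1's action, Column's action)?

Work backward from Column's decision.
- T: BR = Z, leader payoff 5.
- B: BR = Y, leader payoff 6.
Maximizing over 5, 6, Player 1 chooses B. Subgame-perfect outcome: (B, Y) with payoffs (6, 9).

(B, Y)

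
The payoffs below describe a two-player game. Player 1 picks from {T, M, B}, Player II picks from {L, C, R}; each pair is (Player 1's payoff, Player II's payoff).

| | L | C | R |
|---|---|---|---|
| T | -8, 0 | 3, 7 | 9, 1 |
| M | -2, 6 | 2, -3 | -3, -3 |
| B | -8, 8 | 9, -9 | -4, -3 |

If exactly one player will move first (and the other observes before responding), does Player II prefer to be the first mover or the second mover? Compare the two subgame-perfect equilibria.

If Player 1 leads: Player II's best replies are T→C, M→L, B→L; Player 1's induced payoffs 3, -2, -8; outcome (T, C), payoffs (3, 7).
If Player II leads: Player 1's best replies are L→M, C→B, R→T; Player II's induced payoffs 6, -9, 1; outcome (M, L), payoffs (-2, 6).
Player II gets 6 moving first and 7 moving second, so Player II prefers to move second.

second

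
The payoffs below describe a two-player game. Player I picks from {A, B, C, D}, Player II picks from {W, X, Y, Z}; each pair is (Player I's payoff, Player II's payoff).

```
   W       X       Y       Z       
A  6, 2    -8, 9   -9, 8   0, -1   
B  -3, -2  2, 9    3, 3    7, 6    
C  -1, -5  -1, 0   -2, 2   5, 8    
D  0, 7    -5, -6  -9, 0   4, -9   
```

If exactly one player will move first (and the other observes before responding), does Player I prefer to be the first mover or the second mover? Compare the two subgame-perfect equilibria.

first

If Player I leads: Player II's best replies are A→X, B→X, C→Z, D→W; Player I's induced payoffs -8, 2, 5, 0; outcome (C, Z), payoffs (5, 8).
If Player II leads: Player I's best replies are W→A, X→B, Y→B, Z→B; Player II's induced payoffs 2, 9, 3, 6; outcome (B, X), payoffs (2, 9).
Player I gets 5 moving first and 2 moving second, so Player I prefers to move first.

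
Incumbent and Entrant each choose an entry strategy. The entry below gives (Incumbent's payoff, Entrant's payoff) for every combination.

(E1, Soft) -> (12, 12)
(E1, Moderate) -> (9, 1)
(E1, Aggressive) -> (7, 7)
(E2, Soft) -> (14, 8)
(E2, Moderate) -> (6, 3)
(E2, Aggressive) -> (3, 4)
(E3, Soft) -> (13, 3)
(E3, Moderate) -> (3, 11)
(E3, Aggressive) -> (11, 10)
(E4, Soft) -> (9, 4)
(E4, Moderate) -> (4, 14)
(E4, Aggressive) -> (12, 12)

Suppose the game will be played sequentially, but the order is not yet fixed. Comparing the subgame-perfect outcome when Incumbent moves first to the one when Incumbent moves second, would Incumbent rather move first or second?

first

If Incumbent leads: Entrant's best replies are E1→Soft, E2→Soft, E3→Moderate, E4→Moderate; Incumbent's induced payoffs 12, 14, 3, 4; outcome (E2, Soft), payoffs (14, 8).
If Entrant leads: Incumbent's best replies are Soft→E2, Moderate→E1, Aggressive→E4; Entrant's induced payoffs 8, 1, 12; outcome (E4, Aggressive), payoffs (12, 12).
Incumbent gets 14 moving first and 12 moving second, so Incumbent prefers to move first.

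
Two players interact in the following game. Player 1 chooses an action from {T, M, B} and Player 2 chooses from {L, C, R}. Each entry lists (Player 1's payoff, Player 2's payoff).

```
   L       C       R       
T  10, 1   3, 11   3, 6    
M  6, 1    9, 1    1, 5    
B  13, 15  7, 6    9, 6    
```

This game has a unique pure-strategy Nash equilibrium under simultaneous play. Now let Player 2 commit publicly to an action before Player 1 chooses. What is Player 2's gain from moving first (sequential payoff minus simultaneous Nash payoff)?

Work backward from Player 1's decision.
- L: Player 1 compares 10, 6, 13 and picks B; Player 2 would get 15.
- C: Player 1 compares 3, 9, 7 and picks M; Player 2 would get 1.
- R: Player 1 compares 3, 1, 9 and picks B; Player 2 would get 6.
Maximizing over 15, 1, 6, Player 2 chooses L. Subgame-perfect outcome: (B, L) with payoffs (13, 15).
Now find the simultaneous Nash equilibrium.
Player 1's best replies: L→B; C→M; R→B.
Player 2's best replies: T→C; M→R; B→L.
Only (B, L) has each player best-responding; Nash payoffs (13, 15).
Player 2's commitment gain: 15 − 15 = 0.

0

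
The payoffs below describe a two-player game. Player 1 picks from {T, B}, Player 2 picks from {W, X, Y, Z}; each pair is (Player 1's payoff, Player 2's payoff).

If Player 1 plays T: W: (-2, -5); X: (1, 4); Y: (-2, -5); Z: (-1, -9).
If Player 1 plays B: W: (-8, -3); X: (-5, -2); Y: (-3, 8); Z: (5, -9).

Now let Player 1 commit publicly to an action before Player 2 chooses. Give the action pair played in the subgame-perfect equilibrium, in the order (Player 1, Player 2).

(T, X)

Work backward from Player 2's decision.
- T: Player 2 compares -5, 4, -5, -9 and picks X; Player 1 would get 1.
- B: Player 2 compares -3, -2, 8, -9 and picks Y; Player 1 would get -3.
Player 1's induced payoffs are 1, -3, so Player 1 commits to T. Subgame-perfect outcome: (T, X) with payoffs (1, 4).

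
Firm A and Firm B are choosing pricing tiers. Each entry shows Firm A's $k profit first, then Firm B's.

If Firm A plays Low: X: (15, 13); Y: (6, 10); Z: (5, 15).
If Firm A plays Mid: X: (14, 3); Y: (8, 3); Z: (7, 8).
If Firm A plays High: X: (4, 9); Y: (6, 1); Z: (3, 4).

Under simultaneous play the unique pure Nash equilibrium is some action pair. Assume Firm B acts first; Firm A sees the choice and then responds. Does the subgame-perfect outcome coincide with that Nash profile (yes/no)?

no

Solve by backward induction (Firm B leads).
- X: Firm A compares 15, 14, 4 and picks Low; Firm B would get 13.
- Y: Firm A compares 6, 8, 6 and picks Mid; Firm B would get 3.
- Z: Firm A compares 5, 7, 3 and picks Mid; Firm B would get 8.
Firm B's induced payoffs are 13, 3, 8, so Firm B commits to X. Subgame-perfect outcome: (Low, X) with payoffs (15, 13).
Under simultaneous play:
Firm A's best replies: X→Low; Y→Mid; Z→Mid.
Firm B's best replies: Low→Z; Mid→Z; High→X.
The unique mutual best reply is (Mid, Z), giving (7, 8).
Sequential outcome (Low, X) differs from the Nash profile (Mid, Z).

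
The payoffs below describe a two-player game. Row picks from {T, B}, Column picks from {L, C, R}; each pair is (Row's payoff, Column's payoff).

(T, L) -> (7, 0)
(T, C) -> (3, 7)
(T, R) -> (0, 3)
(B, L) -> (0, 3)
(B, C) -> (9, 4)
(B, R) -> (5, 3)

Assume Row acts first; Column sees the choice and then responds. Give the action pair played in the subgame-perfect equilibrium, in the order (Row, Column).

Column best-responds to each possible Row move:
- T → Column plays C (best of 0, 7, 3); Row gets 3.
- B → Column plays C (best of 3, 4, 3); Row gets 9.
Maximizing over 3, 9, Row chooses B. Subgame-perfect outcome: (B, C) with payoffs (9, 4).

(B, C)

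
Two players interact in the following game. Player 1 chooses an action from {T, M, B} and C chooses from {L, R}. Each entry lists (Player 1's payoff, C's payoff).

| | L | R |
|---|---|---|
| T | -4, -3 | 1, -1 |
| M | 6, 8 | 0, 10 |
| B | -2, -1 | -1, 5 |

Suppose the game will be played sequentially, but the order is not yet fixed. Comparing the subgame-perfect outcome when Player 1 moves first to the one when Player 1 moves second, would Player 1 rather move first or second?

If Player 1 leads: C's best replies are T→R, M→R, B→R; Player 1's induced payoffs 1, 0, -1; outcome (T, R), payoffs (1, -1).
If C leads: Player 1's best replies are L→M, R→T; C's induced payoffs 8, -1; outcome (M, L), payoffs (6, 8).
Player 1 gets 1 moving first and 6 moving second, so Player 1 prefers to move second.

second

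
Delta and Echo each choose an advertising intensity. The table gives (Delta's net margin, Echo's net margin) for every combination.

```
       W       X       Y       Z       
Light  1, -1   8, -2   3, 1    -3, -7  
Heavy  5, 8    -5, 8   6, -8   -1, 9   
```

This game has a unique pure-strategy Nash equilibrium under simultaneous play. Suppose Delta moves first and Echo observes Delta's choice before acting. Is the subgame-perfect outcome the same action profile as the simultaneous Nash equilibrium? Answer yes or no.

Backward induction with Delta moving first.
- Light: BR = Y, leader payoff 3.
- Heavy: BR = Z, leader payoff -1.
Delta's induced payoffs are 3, -1, so Delta commits to Light. Subgame-perfect outcome: (Light, Y) with payoffs (3, 1).
For the simultaneous game, intersect best replies.
Delta's best replies: W→Heavy; X→Light; Y→Heavy; Z→Heavy.
Echo's best replies: Light→Y; Heavy→Z.
Only (Heavy, Z) has each player best-responding; Nash payoffs (-1, 9).
Sequential outcome (Light, Y) differs from the Nash profile (Heavy, Z).

no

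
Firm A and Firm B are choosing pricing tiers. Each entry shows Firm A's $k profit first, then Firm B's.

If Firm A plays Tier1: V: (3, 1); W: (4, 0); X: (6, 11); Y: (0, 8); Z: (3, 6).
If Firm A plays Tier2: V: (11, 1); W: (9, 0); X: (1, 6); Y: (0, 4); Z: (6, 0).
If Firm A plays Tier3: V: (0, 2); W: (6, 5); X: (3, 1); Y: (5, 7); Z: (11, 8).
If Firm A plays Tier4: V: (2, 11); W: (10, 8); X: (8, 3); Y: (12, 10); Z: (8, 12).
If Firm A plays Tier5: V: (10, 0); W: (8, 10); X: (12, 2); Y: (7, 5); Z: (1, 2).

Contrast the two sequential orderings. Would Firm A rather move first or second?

If Firm A leads: Firm B's best replies are Tier1→X, Tier2→X, Tier3→Z, Tier4→Z, Tier5→W; Firm A's induced payoffs 6, 1, 11, 8, 8; outcome (Tier3, Z), payoffs (11, 8).
If Firm B leads: Firm A's best replies are V→Tier2, W→Tier4, X→Tier5, Y→Tier4, Z→Tier3; Firm B's induced payoffs 1, 8, 2, 10, 8; outcome (Tier4, Y), payoffs (12, 10).
Firm A gets 11 moving first and 12 moving second, so Firm A prefers to move second.

second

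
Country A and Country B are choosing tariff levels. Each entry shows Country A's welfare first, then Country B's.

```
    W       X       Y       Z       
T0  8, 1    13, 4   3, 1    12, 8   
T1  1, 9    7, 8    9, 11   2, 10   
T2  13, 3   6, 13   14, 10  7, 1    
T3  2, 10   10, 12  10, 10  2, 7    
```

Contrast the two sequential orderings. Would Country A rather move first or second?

second

If Country A leads: Country B's best replies are T0→Z, T1→Y, T2→X, T3→X; Country A's induced payoffs 12, 9, 6, 10; outcome (T0, Z), payoffs (12, 8).
If Country B leads: Country A's best replies are W→T2, X→T0, Y→T2, Z→T0; Country B's induced payoffs 3, 4, 10, 8; outcome (T2, Y), payoffs (14, 10).
Country A gets 12 moving first and 14 moving second, so Country A prefers to move second.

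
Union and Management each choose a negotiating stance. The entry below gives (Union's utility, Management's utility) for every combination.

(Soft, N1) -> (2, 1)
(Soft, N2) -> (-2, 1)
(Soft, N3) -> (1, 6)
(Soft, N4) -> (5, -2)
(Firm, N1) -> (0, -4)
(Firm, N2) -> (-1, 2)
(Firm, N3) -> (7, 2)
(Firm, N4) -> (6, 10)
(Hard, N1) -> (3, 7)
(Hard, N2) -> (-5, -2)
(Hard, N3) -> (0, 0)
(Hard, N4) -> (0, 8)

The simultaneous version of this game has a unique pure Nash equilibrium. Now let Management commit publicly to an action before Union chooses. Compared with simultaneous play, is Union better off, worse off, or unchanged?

Backward induction with Management moving first.
- N1: BR = Hard, leader payoff 7.
- N2: BR = Firm, leader payoff 2.
- N3: BR = Firm, leader payoff 2.
- N4: BR = Firm, leader payoff 10.
Maximizing over 7, 2, 2, 10, Management chooses N4. Subgame-perfect outcome: (Firm, N4) with payoffs (6, 10).
For the simultaneous game, intersect best replies.
Union's best replies: N1→Hard; N2→Firm; N3→Firm; N4→Firm.
Management's best replies: Soft→N3; Firm→N4; Hard→N4.
The unique mutual best reply is (Firm, N4), giving (6, 10).
Union earns 6 sequentially versus 6 at the Nash outcome: unchanged.

unchanged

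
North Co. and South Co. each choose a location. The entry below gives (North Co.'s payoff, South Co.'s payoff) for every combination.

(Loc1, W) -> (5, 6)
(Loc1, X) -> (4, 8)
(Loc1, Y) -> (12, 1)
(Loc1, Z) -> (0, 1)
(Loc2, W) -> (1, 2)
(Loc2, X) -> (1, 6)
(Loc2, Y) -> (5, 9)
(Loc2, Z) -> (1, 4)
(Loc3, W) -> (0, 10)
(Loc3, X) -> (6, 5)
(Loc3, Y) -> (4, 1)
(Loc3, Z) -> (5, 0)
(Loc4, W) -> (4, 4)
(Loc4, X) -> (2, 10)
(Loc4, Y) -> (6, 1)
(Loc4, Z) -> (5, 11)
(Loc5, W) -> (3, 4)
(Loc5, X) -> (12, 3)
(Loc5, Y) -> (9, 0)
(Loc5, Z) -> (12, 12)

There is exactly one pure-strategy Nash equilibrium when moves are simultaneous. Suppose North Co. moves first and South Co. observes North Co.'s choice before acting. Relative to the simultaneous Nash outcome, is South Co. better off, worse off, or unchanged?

South Co. best-responds to each possible North Co. move:
- Loc1 → South Co. plays X (best of 6, 8, 1, 1); North Co. gets 4.
- Loc2 → South Co. plays Y (best of 2, 6, 9, 4); North Co. gets 5.
- Loc3 → South Co. plays W (best of 10, 5, 1, 0); North Co. gets 0.
- Loc4 → South Co. plays Z (best of 4, 10, 1, 11); North Co. gets 5.
- Loc5 → South Co. plays Z (best of 4, 3, 0, 12); North Co. gets 12.
Among 4, 5, 0, 5, 12, the best is 12 at Loc5. Subgame-perfect outcome: (Loc5, Z) with payoffs (12, 12).
For the simultaneous game, intersect best replies.
North Co.'s best replies: W→Loc1; X→Loc5; Y→Loc1; Z→Loc5.
South Co.'s best replies: Loc1→X; Loc2→Y; Loc3→W; Loc4→Z; Loc5→Z.
Only (Loc5, Z) has each player best-responding; Nash payoffs (12, 12).
South Co. earns 12 sequentially versus 12 at the Nash outcome: unchanged.

unchanged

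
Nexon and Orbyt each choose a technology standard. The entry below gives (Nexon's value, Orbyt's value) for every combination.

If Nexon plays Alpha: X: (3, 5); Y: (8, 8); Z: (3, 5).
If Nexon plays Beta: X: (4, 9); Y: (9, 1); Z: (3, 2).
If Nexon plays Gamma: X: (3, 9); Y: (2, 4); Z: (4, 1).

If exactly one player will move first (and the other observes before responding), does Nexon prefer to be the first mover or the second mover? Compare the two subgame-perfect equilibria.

If Nexon leads: Orbyt's best replies are Alpha→Y, Beta→X, Gamma→X; Nexon's induced payoffs 8, 4, 3; outcome (Alpha, Y), payoffs (8, 8).
If Orbyt leads: Nexon's best replies are X→Beta, Y→Beta, Z→Gamma; Orbyt's induced payoffs 9, 1, 1; outcome (Beta, X), payoffs (4, 9).
Nexon gets 8 moving first and 4 moving second, so Nexon prefers to move first.

first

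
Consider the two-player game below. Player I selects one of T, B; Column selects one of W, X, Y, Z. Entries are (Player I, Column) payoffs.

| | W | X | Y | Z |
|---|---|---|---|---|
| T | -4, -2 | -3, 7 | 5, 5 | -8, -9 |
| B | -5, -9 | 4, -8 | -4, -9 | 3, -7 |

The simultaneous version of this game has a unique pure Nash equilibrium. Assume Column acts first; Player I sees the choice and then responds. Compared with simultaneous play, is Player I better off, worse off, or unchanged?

Backward induction with Column moving first.
- W: Player I compares -4, -5 and picks T; Column would get -2.
- X: Player I compares -3, 4 and picks B; Column would get -8.
- Y: Player I compares 5, -4 and picks T; Column would get 5.
- Z: Player I compares -8, 3 and picks B; Column would get -7.
Column's induced payoffs are -2, -8, 5, -7, so Column commits to Y. Subgame-perfect outcome: (T, Y) with payoffs (5, 5).
For the simultaneous game, intersect best replies.
Player I's best replies: W→T; X→B; Y→T; Z→B.
Column's best replies: T→X; B→Z.
Only (B, Z) has each player best-responding; Nash payoffs (3, -7).
Player I earns 5 sequentially versus 3 at the Nash outcome: better off.

better off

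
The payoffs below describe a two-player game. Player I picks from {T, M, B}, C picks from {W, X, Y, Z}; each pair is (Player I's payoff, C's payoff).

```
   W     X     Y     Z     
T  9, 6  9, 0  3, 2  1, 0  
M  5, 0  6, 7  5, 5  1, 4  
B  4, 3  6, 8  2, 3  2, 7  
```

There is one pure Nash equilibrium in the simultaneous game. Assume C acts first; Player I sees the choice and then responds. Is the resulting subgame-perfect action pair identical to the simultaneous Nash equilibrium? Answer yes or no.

no

Work backward from Player I's decision.
- W: Player I compares 9, 5, 4 and picks T; C would get 6.
- X: Player I compares 9, 6, 6 and picks T; C would get 0.
- Y: Player I compares 3, 5, 2 and picks M; C would get 5.
- Z: Player I compares 1, 1, 2 and picks B; C would get 7.
C's induced payoffs are 6, 0, 5, 7, so C commits to Z. Subgame-perfect outcome: (B, Z) with payoffs (2, 7).
Under simultaneous play:
Player I's best replies: W→T; X→T; Y→M; Z→B.
C's best replies: T→W; M→X; B→X.
Only (T, W) has each player best-responding; Nash payoffs (9, 6).
Sequential outcome (B, Z) differs from the Nash profile (T, W).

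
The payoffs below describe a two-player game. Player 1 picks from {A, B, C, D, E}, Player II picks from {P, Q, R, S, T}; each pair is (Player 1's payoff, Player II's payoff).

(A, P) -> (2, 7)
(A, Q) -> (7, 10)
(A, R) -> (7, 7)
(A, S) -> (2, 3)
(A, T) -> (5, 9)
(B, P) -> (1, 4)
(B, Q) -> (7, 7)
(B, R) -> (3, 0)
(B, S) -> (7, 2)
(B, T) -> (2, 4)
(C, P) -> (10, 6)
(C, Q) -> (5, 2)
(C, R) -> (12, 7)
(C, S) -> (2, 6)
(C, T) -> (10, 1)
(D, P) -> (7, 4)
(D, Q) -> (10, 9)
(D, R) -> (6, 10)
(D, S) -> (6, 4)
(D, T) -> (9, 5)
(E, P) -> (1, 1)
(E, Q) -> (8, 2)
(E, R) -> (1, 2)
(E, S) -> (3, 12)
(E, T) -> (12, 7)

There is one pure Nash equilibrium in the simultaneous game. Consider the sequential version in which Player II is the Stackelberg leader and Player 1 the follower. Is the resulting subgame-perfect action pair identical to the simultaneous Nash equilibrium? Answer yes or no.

no

Player 1 best-responds to each possible Player II move:
- P: BR = C, leader payoff 6.
- Q: BR = D, leader payoff 9.
- R: BR = C, leader payoff 7.
- S: BR = B, leader payoff 2.
- T: BR = E, leader payoff 7.
Among 6, 9, 7, 2, 7, the best is 9 at Q. Subgame-perfect outcome: (D, Q) with payoffs (10, 9).
For the simultaneous game, intersect best replies.
Player 1's best replies: P→C; Q→D; R→C; S→B; T→E.
Player II's best replies: A→Q; B→Q; C→R; D→R; E→S.
Only (C, R) has each player best-responding; Nash payoffs (12, 7).
Sequential outcome (D, Q) differs from the Nash profile (C, R).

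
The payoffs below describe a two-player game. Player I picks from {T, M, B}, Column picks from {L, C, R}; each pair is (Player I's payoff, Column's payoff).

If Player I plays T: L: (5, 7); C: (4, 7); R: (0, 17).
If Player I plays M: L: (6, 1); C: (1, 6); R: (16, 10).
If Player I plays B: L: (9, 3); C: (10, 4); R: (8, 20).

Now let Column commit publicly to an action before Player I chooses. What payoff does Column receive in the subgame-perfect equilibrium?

Work backward from Player I's decision.
- L: BR = B, leader payoff 3.
- C: BR = B, leader payoff 4.
- R: BR = M, leader payoff 10.
Among 3, 4, 10, the best is 10 at R. Subgame-perfect outcome: (M, R) with payoffs (16, 10).

10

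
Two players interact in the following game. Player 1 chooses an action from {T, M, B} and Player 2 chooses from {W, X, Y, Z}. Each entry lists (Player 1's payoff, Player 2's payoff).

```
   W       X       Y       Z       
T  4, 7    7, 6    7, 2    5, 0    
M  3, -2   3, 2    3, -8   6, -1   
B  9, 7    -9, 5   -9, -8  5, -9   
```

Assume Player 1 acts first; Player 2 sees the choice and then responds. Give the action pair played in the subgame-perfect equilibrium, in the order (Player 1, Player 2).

(B, W)

Backward induction with Player 1 moving first.
- T → Player 2 plays W (best of 7, 6, 2, 0); Player 1 gets 4.
- M → Player 2 plays X (best of -2, 2, -8, -1); Player 1 gets 3.
- B → Player 2 plays W (best of 7, 5, -8, -9); Player 1 gets 9.
Player 1's induced payoffs are 4, 3, 9, so Player 1 commits to B. Subgame-perfect outcome: (B, W) with payoffs (9, 7).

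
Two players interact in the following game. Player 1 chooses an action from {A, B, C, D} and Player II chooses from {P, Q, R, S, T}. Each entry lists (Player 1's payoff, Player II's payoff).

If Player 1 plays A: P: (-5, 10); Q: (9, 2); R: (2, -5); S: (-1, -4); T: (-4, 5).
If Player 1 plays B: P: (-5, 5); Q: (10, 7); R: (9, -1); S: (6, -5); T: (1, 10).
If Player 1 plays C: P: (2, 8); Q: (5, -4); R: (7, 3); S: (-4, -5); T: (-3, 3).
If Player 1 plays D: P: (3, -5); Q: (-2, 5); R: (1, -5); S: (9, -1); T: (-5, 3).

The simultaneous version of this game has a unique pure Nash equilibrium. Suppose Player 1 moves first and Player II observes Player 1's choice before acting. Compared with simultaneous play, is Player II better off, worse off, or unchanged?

worse off

Work backward from Player II's decision.
- A: BR = P, leader payoff -5.
- B: BR = T, leader payoff 1.
- C: BR = P, leader payoff 2.
- D: BR = Q, leader payoff -2.
Player 1's induced payoffs are -5, 1, 2, -2, so Player 1 commits to C. Subgame-perfect outcome: (C, P) with payoffs (2, 8).
For the simultaneous game, intersect best replies.
Player 1's best replies: P→D; Q→B; R→B; S→D; T→B.
Player II's best replies: A→P; B→T; C→P; D→Q.
The unique mutual best reply is (B, T), giving (1, 10).
Player II earns 8 sequentially versus 10 at the Nash outcome: worse off.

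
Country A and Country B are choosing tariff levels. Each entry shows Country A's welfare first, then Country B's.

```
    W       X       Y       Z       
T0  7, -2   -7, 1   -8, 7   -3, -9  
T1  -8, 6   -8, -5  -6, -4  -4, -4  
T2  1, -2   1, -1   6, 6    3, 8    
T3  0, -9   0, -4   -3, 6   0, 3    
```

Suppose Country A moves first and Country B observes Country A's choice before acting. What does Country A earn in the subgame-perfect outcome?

Country B best-responds to each possible Country A move:
- T0: BR = Y, leader payoff -8.
- T1: BR = W, leader payoff -8.
- T2: BR = Z, leader payoff 3.
- T3: BR = Y, leader payoff -3.
Maximizing over -8, -8, 3, -3, Country A chooses T2. Subgame-perfect outcome: (T2, Z) with payoffs (3, 8).

3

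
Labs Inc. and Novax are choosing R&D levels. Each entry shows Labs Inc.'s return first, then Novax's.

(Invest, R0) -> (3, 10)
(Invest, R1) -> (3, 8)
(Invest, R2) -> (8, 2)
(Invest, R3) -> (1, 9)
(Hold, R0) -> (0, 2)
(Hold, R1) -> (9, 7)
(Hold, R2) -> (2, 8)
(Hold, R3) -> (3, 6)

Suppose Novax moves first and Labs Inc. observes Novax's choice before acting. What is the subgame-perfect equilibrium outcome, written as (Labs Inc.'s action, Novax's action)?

(Invest, R0)

Work backward from Labs Inc.'s decision.
- R0: BR = Invest, leader payoff 10.
- R1: BR = Hold, leader payoff 7.
- R2: BR = Invest, leader payoff 2.
- R3: BR = Hold, leader payoff 6.
Maximizing over 10, 7, 2, 6, Novax chooses R0. Subgame-perfect outcome: (Invest, R0) with payoffs (3, 10).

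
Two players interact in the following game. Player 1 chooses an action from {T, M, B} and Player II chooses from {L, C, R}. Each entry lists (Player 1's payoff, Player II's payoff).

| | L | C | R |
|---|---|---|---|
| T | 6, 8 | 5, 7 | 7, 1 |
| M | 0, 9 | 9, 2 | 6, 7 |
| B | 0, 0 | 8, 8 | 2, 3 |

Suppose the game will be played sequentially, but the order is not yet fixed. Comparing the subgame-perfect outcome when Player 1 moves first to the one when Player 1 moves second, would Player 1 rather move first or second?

first

If Player 1 leads: Player II's best replies are T→L, M→L, B→C; Player 1's induced payoffs 6, 0, 8; outcome (B, C), payoffs (8, 8).
If Player II leads: Player 1's best replies are L→T, C→M, R→T; Player II's induced payoffs 8, 2, 1; outcome (T, L), payoffs (6, 8).
Player 1 gets 8 moving first and 6 moving second, so Player 1 prefers to move first.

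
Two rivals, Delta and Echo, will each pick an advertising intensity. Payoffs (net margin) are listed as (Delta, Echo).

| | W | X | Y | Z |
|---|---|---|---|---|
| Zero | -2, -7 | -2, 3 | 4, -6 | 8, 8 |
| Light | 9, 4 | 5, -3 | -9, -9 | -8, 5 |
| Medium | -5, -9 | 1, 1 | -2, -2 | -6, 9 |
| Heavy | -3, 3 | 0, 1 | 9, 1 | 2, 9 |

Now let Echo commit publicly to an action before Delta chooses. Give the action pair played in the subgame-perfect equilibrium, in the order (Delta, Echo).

Delta best-responds to each possible Echo move:
- W → Delta plays Light (best of -2, 9, -5, -3); Echo gets 4.
- X → Delta plays Light (best of -2, 5, 1, 0); Echo gets -3.
- Y → Delta plays Heavy (best of 4, -9, -2, 9); Echo gets 1.
- Z → Delta plays Zero (best of 8, -8, -6, 2); Echo gets 8.
Maximizing over 4, -3, 1, 8, Echo chooses Z. Subgame-perfect outcome: (Zero, Z) with payoffs (8, 8).

(Zero, Z)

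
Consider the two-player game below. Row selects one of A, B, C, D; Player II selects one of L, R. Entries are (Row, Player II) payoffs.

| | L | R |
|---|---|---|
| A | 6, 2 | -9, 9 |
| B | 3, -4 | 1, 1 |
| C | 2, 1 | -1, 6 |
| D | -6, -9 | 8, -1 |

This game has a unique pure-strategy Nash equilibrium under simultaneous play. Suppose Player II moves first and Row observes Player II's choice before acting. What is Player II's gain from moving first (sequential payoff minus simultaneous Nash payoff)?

Row best-responds to each possible Player II move:
- L: BR = A, leader payoff 2.
- R: BR = D, leader payoff -1.
Maximizing over 2, -1, Player II chooses L. Subgame-perfect outcome: (A, L) with payoffs (6, 2).
Now find the simultaneous Nash equilibrium.
Row's best replies: L→A; R→D.
Player II's best replies: A→R; B→R; C→R; D→R.
Only (D, R) has each player best-responding; Nash payoffs (8, -1).
Player II's commitment gain: 2 − -1 = 3.

3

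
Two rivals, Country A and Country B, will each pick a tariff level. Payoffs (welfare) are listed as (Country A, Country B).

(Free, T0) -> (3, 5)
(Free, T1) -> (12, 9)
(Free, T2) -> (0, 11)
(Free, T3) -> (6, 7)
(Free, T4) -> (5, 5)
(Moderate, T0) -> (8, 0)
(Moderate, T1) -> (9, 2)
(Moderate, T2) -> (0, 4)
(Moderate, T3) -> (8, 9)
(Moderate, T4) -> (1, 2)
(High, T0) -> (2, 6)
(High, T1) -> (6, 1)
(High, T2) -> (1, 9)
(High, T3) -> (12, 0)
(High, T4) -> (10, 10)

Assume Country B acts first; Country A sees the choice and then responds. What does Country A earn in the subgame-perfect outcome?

10

Backward induction with Country B moving first.
- T0 → Country A plays Moderate (best of 3, 8, 2); Country B gets 0.
- T1 → Country A plays Free (best of 12, 9, 6); Country B gets 9.
- T2 → Country A plays High (best of 0, 0, 1); Country B gets 9.
- T3 → Country A plays High (best of 6, 8, 12); Country B gets 0.
- T4 → Country A plays High (best of 5, 1, 10); Country B gets 10.
Among 0, 9, 9, 0, 10, the best is 10 at T4. Subgame-perfect outcome: (High, T4) with payoffs (10, 10).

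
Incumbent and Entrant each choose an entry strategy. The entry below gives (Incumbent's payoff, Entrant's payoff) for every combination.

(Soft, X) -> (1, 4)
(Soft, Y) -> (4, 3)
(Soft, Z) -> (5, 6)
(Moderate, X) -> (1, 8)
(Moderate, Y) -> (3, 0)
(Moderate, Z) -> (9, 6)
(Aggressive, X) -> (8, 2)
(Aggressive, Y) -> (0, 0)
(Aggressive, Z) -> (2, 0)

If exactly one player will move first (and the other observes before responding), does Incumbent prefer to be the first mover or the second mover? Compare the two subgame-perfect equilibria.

If Incumbent leads: Entrant's best replies are Soft→Z, Moderate→X, Aggressive→X; Incumbent's induced payoffs 5, 1, 8; outcome (Aggressive, X), payoffs (8, 2).
If Entrant leads: Incumbent's best replies are X→Aggressive, Y→Soft, Z→Moderate; Entrant's induced payoffs 2, 3, 6; outcome (Moderate, Z), payoffs (9, 6).
Incumbent gets 8 moving first and 9 moving second, so Incumbent prefers to move second.

second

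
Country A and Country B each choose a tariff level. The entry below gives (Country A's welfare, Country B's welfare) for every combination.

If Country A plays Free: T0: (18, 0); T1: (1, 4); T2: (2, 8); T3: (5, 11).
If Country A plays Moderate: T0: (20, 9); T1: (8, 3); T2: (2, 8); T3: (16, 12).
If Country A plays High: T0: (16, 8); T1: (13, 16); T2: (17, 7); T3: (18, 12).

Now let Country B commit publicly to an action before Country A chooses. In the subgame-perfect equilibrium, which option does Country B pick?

Work backward from Country A's decision.
- T0: BR = Moderate, leader payoff 9.
- T1: BR = High, leader payoff 16.
- T2: BR = High, leader payoff 7.
- T3: BR = High, leader payoff 12.
Country B's induced payoffs are 9, 16, 7, 12, so Country B commits to T1. Subgame-perfect outcome: (High, T1) with payoffs (13, 16).

T1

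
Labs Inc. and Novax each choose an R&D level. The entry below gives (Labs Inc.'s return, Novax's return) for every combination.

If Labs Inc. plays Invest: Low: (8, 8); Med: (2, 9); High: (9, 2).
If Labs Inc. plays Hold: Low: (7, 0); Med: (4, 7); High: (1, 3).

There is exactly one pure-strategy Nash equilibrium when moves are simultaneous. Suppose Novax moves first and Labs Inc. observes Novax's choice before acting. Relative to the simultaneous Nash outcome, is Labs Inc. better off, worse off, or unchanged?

better off

Work backward from Labs Inc.'s decision.
- Low: Labs Inc. compares 8, 7 and picks Invest; Novax would get 8.
- Med: Labs Inc. compares 2, 4 and picks Hold; Novax would get 7.
- High: Labs Inc. compares 9, 1 and picks Invest; Novax would get 2.
Maximizing over 8, 7, 2, Novax chooses Low. Subgame-perfect outcome: (Invest, Low) with payoffs (8, 8).
For the simultaneous game, intersect best replies.
Labs Inc.'s best replies: Low→Invest; Med→Hold; High→Invest.
Novax's best replies: Invest→Med; Hold→Med.
Only (Hold, Med) has each player best-responding; Nash payoffs (4, 7).
Labs Inc. earns 8 sequentially versus 4 at the Nash outcome: better off.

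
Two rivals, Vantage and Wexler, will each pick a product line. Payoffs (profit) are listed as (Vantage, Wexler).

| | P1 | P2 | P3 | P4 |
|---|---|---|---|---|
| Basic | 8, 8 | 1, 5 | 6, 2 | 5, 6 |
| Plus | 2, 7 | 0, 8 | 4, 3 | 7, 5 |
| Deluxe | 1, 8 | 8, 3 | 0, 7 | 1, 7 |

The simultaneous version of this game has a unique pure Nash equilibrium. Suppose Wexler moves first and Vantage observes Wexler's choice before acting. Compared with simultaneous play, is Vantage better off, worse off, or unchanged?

unchanged

Vantage best-responds to each possible Wexler move:
- P1: BR = Basic, leader payoff 8.
- P2: BR = Deluxe, leader payoff 3.
- P3: BR = Basic, leader payoff 2.
- P4: BR = Plus, leader payoff 5.
Wexler's induced payoffs are 8, 3, 2, 5, so Wexler commits to P1. Subgame-perfect outcome: (Basic, P1) with payoffs (8, 8).
Under simultaneous play:
Vantage's best replies: P1→Basic; P2→Deluxe; P3→Basic; P4→Plus.
Wexler's best replies: Basic→P1; Plus→P2; Deluxe→P1.
Only (Basic, P1) has each player best-responding; Nash payoffs (8, 8).
Vantage earns 8 sequentially versus 8 at the Nash outcome: unchanged.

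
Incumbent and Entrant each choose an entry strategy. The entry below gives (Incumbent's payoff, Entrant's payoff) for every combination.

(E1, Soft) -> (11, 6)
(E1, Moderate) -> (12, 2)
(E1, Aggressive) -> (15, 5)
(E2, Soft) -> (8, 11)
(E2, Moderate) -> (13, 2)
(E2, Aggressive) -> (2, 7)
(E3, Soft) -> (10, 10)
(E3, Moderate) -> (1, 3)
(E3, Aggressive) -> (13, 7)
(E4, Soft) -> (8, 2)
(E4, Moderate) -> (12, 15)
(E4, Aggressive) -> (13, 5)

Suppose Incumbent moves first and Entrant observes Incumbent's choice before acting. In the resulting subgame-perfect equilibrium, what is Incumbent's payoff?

12

Backward induction with Incumbent moving first.
- E1: Entrant compares 6, 2, 5 and picks Soft; Incumbent would get 11.
- E2: Entrant compares 11, 2, 7 and picks Soft; Incumbent would get 8.
- E3: Entrant compares 10, 3, 7 and picks Soft; Incumbent would get 10.
- E4: Entrant compares 2, 15, 5 and picks Moderate; Incumbent would get 12.
Maximizing over 11, 8, 10, 12, Incumbent chooses E4. Subgame-perfect outcome: (E4, Moderate) with payoffs (12, 15).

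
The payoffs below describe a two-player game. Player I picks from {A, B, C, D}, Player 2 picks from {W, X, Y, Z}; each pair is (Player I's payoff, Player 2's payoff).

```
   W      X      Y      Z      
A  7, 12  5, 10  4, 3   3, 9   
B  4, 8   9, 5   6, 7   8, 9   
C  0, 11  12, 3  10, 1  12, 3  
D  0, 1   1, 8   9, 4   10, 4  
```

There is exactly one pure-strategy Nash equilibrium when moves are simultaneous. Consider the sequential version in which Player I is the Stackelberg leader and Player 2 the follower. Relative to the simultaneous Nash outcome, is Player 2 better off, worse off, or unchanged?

worse off

Work backward from Player 2's decision.
- A → Player 2 plays W (best of 12, 10, 3, 9); Player I gets 7.
- B → Player 2 plays Z (best of 8, 5, 7, 9); Player I gets 8.
- C → Player 2 plays W (best of 11, 3, 1, 3); Player I gets 0.
- D → Player 2 plays X (best of 1, 8, 4, 4); Player I gets 1.
Player I's induced payoffs are 7, 8, 0, 1, so Player I commits to B. Subgame-perfect outcome: (B, Z) with payoffs (8, 9).
Under simultaneous play:
Player I's best replies: W→A; X→C; Y→C; Z→C.
Player 2's best replies: A→W; B→Z; C→W; D→X.
The unique mutual best reply is (A, W), giving (7, 12).
Player 2 earns 9 sequentially versus 12 at the Nash outcome: worse off.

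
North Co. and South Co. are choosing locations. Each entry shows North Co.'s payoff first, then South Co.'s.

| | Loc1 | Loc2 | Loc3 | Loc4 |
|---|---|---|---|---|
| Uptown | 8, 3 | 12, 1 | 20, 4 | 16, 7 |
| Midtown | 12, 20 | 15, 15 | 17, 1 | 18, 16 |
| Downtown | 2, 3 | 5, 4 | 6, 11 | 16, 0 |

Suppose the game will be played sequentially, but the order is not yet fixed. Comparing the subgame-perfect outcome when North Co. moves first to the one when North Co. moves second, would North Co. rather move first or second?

first

If North Co. leads: South Co.'s best replies are Uptown→Loc4, Midtown→Loc1, Downtown→Loc3; North Co.'s induced payoffs 16, 12, 6; outcome (Uptown, Loc4), payoffs (16, 7).
If South Co. leads: North Co.'s best replies are Loc1→Midtown, Loc2→Midtown, Loc3→Uptown, Loc4→Midtown; South Co.'s induced payoffs 20, 15, 4, 16; outcome (Midtown, Loc1), payoffs (12, 20).
North Co. gets 16 moving first and 12 moving second, so North Co. prefers to move first.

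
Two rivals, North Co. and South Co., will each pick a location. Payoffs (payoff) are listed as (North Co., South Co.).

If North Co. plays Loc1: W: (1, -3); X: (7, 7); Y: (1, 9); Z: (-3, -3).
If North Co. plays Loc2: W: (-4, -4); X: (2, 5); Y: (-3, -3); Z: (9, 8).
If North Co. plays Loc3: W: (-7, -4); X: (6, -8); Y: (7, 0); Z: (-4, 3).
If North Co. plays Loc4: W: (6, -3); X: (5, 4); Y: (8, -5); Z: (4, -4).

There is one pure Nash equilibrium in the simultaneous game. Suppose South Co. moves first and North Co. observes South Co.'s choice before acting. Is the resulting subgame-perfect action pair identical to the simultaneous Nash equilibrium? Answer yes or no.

Work backward from North Co.'s decision.
- W: North Co. compares 1, -4, -7, 6 and picks Loc4; South Co. would get -3.
- X: North Co. compares 7, 2, 6, 5 and picks Loc1; South Co. would get 7.
- Y: North Co. compares 1, -3, 7, 8 and picks Loc4; South Co. would get -5.
- Z: North Co. compares -3, 9, -4, 4 and picks Loc2; South Co. would get 8.
South Co.'s induced payoffs are -3, 7, -5, 8, so South Co. commits to Z. Subgame-perfect outcome: (Loc2, Z) with payoffs (9, 8).
Under simultaneous play:
North Co.'s best replies: W→Loc4; X→Loc1; Y→Loc4; Z→Loc2.
South Co.'s best replies: Loc1→Y; Loc2→Z; Loc3→Z; Loc4→X.
The unique mutual best reply is (Loc2, Z), giving (9, 8).
Sequential outcome (Loc2, Z) coincides with the Nash profile (Loc2, Z).

yes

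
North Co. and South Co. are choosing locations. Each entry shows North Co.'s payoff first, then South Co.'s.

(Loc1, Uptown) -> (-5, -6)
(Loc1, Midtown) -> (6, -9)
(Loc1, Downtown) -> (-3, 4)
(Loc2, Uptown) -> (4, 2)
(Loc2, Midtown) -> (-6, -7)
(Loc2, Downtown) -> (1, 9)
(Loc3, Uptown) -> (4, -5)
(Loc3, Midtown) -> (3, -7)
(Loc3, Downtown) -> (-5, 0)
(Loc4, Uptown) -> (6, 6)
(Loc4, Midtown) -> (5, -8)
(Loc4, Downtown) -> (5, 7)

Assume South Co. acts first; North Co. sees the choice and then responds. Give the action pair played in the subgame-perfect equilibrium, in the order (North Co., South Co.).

(Loc4, Downtown)

Work backward from North Co.'s decision.
- Uptown: North Co. compares -5, 4, 4, 6 and picks Loc4; South Co. would get 6.
- Midtown: North Co. compares 6, -6, 3, 5 and picks Loc1; South Co. would get -9.
- Downtown: North Co. compares -3, 1, -5, 5 and picks Loc4; South Co. would get 7.
Maximizing over 6, -9, 7, South Co. chooses Downtown. Subgame-perfect outcome: (Loc4, Downtown) with payoffs (5, 7).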